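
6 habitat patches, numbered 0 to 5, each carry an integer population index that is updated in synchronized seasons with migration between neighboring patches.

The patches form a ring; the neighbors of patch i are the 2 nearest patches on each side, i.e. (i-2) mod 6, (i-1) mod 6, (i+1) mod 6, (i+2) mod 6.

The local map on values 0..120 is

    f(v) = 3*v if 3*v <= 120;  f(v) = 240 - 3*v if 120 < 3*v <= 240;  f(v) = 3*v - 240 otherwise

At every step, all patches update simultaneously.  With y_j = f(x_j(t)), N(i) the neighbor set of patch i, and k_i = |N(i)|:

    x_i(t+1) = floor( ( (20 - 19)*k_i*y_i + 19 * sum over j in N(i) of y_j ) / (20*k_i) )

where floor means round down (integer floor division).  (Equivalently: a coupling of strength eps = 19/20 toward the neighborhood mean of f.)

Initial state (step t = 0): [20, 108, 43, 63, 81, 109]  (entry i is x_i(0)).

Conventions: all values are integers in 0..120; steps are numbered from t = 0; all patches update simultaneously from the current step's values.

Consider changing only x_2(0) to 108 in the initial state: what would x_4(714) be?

Answer: x_4(714) = 51
Key observation: The state at step 39, [87, 87, 87, 87, 87, 87], reappears at step 43: the system is in a cycle of period 4 from step 39 on.  Therefore the state at step 714 equals the state at step 39 + ((714 - 39) mod 4) = 42, which is [51, 51, 51, 51, 51, 51].

Derivation:
t=0: [20, 108, 108, 63, 81, 109]
t=1: [64, 71, 51, 63, 67, 51]
t=2: [59, 66, 43, 59, 66, 43]
t=3: [75, 84, 55, 75, 84, 55]
t=4: [42, 43, 16, 42, 43, 16]
t=5: [81, 82, 109, 81, 82, 109]
t=6: [44, 43, 8, 44, 43, 8]
t=7: [69, 68, 105, 69, 68, 105]
t=8: [54, 53, 36, 54, 53, 36]
t=9: [93, 92, 80, 93, 92, 80]
t=10: [19, 20, 35, 19, 20, 35]
t=11: [81, 79, 60, 81, 79, 60]
t=12: [30, 30, 5, 30, 30, 5]
t=13: [54, 54, 86, 54, 54, 86]
t=14: [49, 49, 75, 49, 49, 75]
t=15: [55, 55, 89, 55, 55, 89]
t=16: [52, 52, 72, 52, 52, 72]
t=17: [55, 55, 81, 55, 55, 81]
t=18: [40, 40, 71, 40, 40, 71]
t=19: [75, 75, 115, 75, 75, 115]
t=20: [57, 57, 19, 57, 57, 19]
t=21: [63, 63, 68, 63, 63, 68]
t=22: [43, 43, 50, 43, 43, 50]
t=23: [101, 101, 109, 101, 101, 109]
t=24: [74, 74, 64, 74, 74, 64]
t=25: [32, 32, 19, 32, 32, 19]
t=26: [77, 77, 94, 77, 77, 94]
t=27: [24, 24, 10, 24, 24, 10]
t=28: [52, 52, 69, 52, 52, 69]
t=29: [59, 59, 81, 59, 59, 81]
t=30: [34, 34, 60, 34, 34, 60]
t=31: [82, 82, 99, 82, 82, 99]
t=32: [30, 30, 8, 30, 30, 8]
t=33: [58, 58, 86, 58, 58, 86]
t=34: [43, 43, 63, 43, 43, 63]
t=35: [82, 82, 108, 82, 82, 108]
t=36: [43, 43, 9, 43, 43, 9]
t=37: [71, 71, 106, 71, 71, 106]
t=38: [51, 51, 29, 51, 51, 29]
t=39: [87, 87, 87, 87, 87, 87]
t=40: [21, 21, 21, 21, 21, 21]
t=41: [63, 63, 63, 63, 63, 63]
t=42: [51, 51, 51, 51, 51, 51]
t=43: [87, 87, 87, 87, 87, 87]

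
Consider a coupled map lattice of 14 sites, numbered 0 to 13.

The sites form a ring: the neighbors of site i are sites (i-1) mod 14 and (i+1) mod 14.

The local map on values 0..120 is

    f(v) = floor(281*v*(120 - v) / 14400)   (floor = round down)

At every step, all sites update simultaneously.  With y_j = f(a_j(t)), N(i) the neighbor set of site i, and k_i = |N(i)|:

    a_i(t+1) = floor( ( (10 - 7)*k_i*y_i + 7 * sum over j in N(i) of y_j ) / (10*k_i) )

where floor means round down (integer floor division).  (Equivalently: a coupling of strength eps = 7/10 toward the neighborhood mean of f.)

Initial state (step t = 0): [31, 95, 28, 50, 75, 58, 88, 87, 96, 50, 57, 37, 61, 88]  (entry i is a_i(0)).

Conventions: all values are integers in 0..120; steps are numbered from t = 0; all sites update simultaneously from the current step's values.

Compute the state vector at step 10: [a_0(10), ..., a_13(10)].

Answer: [68, 68, 68, 69, 69, 69, 69, 69, 69, 69, 69, 69, 69, 69]

Derivation:
t=0: [31, 95, 28, 50, 75, 58, 88, 87, 96, 50, 57, 37, 61, 88]
t=1: [50, 49, 54, 60, 67, 62, 60, 51, 56, 60, 65, 66, 60, 59]
t=2: [68, 68, 68, 69, 69, 69, 69, 69, 69, 69, 69, 69, 69, 69]
t=3: [68, 69, 68, 68, 68, 68, 68, 68, 68, 68, 68, 68, 68, 68]
t=4: [68, 68, 68, 69, 69, 69, 69, 69, 69, 69, 69, 69, 69, 69]
t=5: [68, 69, 68, 68, 68, 68, 68, 68, 68, 68, 68, 68, 68, 68]
t=6: [68, 68, 68, 69, 69, 69, 69, 69, 69, 69, 69, 69, 69, 69]
t=7: [68, 69, 68, 68, 68, 68, 68, 68, 68, 68, 68, 68, 68, 68]
t=8: [68, 68, 68, 69, 69, 69, 69, 69, 69, 69, 69, 69, 69, 69]
t=9: [68, 69, 68, 68, 68, 68, 68, 68, 68, 68, 68, 68, 68, 68]
t=10: [68, 68, 68, 69, 69, 69, 69, 69, 69, 69, 69, 69, 69, 69]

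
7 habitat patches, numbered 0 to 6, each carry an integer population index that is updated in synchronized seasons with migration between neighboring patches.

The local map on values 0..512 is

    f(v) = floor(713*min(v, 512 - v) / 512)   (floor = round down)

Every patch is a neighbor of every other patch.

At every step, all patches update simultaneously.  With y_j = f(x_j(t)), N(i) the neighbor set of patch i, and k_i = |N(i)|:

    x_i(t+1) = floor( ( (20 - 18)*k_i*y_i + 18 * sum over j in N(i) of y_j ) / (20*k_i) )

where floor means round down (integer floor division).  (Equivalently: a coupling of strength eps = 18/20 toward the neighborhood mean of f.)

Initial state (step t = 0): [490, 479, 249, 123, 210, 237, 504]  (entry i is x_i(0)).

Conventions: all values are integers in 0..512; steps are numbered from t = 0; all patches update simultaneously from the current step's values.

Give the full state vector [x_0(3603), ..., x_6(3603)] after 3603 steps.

Answer: [337, 337, 337, 337, 337, 337, 337]
Key observation: The state at step 3, [337, 337, 337, 337, 337, 337, 337], reappears at step 7: the system is in a cycle of period 4 from step 3 on.  Therefore the state at step 3603 equals the state at step 3 + ((3603 - 3) mod 4) = 3, which is [337, 337, 337, 337, 337, 337, 337].

Derivation:
t=0: [490, 479, 249, 123, 210, 237, 504]
t=1: [182, 181, 166, 175, 169, 167, 183]
t=2: [242, 242, 243, 242, 243, 243, 242]
t=3: [337, 337, 337, 337, 337, 337, 337]
t=4: [243, 243, 243, 243, 243, 243, 243]
t=5: [338, 338, 338, 338, 338, 338, 338]
t=6: [242, 242, 242, 242, 242, 242, 242]
t=7: [337, 337, 337, 337, 337, 337, 337]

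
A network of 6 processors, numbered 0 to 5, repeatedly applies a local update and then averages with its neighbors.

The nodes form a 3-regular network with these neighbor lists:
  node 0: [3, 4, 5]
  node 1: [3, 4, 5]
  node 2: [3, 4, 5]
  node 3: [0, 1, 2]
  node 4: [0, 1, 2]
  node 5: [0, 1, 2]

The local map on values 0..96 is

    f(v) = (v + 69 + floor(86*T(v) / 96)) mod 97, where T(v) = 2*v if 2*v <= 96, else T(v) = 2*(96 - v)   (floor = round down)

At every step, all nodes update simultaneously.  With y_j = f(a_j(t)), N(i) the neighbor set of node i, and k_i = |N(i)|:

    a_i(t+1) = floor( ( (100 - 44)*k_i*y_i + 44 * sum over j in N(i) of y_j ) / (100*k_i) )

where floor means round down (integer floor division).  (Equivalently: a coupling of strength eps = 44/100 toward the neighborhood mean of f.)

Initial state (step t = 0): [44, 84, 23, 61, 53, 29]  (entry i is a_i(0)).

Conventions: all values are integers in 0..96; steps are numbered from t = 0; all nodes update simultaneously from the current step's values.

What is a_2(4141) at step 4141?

Answer: a_2(4141) = 81
Key observation: The state at step 8, [79, 79, 79, 79, 79, 79], reappears at step 10: the system is in a cycle of period 2 from step 8 on.  Therefore the state at step 4141 equals the state at step 8 + ((4141 - 8) mod 2) = 9, which is [81, 81, 81, 81, 81, 81].

Derivation:
t=0: [44, 84, 23, 61, 53, 29]
t=1: [74, 65, 42, 83, 33, 59]
t=2: [68, 72, 70, 82, 74, 39]
t=3: [86, 84, 85, 83, 86, 83]
t=4: [75, 77, 76, 77, 75, 77]
t=5: [83, 83, 83, 83, 83, 83]
t=6: [78, 78, 78, 78, 78, 78]
t=7: [82, 82, 82, 82, 82, 82]
t=8: [79, 79, 79, 79, 79, 79]
t=9: [81, 81, 81, 81, 81, 81]
t=10: [79, 79, 79, 79, 79, 79]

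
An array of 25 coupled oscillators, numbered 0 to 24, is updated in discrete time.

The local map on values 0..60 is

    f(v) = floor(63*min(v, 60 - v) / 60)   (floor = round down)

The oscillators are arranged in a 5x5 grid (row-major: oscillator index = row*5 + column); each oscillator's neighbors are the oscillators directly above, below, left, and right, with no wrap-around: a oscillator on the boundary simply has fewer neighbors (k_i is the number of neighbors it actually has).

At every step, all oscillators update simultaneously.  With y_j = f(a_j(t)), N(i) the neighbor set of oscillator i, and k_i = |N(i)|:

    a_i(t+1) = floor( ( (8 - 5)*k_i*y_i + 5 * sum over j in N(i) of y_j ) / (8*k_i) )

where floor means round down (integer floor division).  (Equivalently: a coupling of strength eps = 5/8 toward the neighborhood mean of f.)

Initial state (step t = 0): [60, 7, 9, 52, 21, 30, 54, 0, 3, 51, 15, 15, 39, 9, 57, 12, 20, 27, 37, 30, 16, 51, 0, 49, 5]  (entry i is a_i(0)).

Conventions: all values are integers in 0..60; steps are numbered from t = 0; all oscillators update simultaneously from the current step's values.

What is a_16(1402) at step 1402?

Answer: a_16(1402) = 7
Key observation: The state at step 17, [7, 7, 7, 7, 7, 7, 7, 7, 7, 7, 7, 7, 7, 7, 7, 7, 7, 7, 7, 7, 7, 7, 7, 7, 7], reappears at step 18: the system is in a cycle of period 1 from step 17 on.  Therefore the state at step 1402 equals the state at step 17 + ((1402 - 17) mod 1) = 17, which is [7, 7, 7, 7, 7, 7, 7, 7, 7, 7, 7, 7, 7, 7, 7, 7, 7, 7, 7, 7, 7, 7, 7, 7, 7].

Derivation:
t=0: [60, 7, 9, 52, 21, 30, 54, 0, 3, 51, 15, 15, 39, 9, 57, 12, 20, 27, 37, 30, 16, 51, 0, 49, 5]
t=1: [11, 5, 6, 10, 13, 16, 10, 6, 5, 9, 17, 15, 16, 11, 11, 15, 17, 20, 21, 18, 12, 11, 10, 10, 15]
t=2: [10, 7, 6, 8, 10, 13, 10, 8, 7, 9, 15, 15, 14, 12, 12, 15, 16, 18, 17, 16, 12, 12, 12, 13, 14]
t=3: [10, 8, 7, 7, 9, 12, 10, 8, 8, 9, 14, 14, 13, 12, 12, 14, 15, 15, 15, 14, 12, 12, 13, 13, 14]
t=4: [10, 8, 7, 7, 8, 11, 10, 8, 8, 9, 13, 13, 12, 12, 11, 13, 14, 14, 14, 13, 12, 12, 13, 13, 13]
t=5: [9, 8, 7, 7, 8, 11, 10, 8, 8, 9, 12, 12, 11, 11, 11, 13, 13, 13, 13, 12, 12, 12, 13, 13, 13]
t=6: [9, 8, 7, 7, 8, 10, 9, 8, 8, 9, 12, 11, 11, 10, 10, 12, 12, 12, 12, 12, 12, 12, 12, 13, 12]
t=7: [9, 8, 7, 7, 8, 10, 9, 8, 8, 8, 11, 11, 10, 10, 10, 12, 11, 11, 11, 11, 12, 12, 12, 12, 12]
t=8: [9, 8, 7, 7, 7, 9, 9, 8, 8, 8, 11, 10, 10, 9, 9, 11, 11, 11, 11, 11, 12, 11, 11, 11, 11]
t=9: [8, 8, 7, 7, 7, 9, 8, 8, 8, 8, 10, 10, 9, 9, 9, 11, 10, 10, 10, 10, 11, 11, 11, 11, 11]
t=10: [8, 7, 7, 7, 7, 8, 8, 8, 8, 8, 10, 9, 9, 9, 9, 10, 10, 10, 10, 10, 11, 10, 10, 10, 10]
t=11: [7, 7, 7, 7, 7, 8, 8, 8, 8, 8, 9, 9, 9, 9, 9, 10, 9, 9, 9, 9, 10, 10, 10, 10, 10]
t=12: [7, 7, 7, 7, 7, 8, 8, 8, 8, 8, 9, 8, 8, 8, 8, 9, 9, 9, 9, 9, 10, 9, 9, 9, 9]
t=13: [7, 7, 7, 7, 7, 8, 7, 7, 7, 7, 8, 8, 8, 8, 8, 9, 8, 8, 8, 8, 9, 9, 9, 9, 9]
t=14: [7, 7, 7, 7, 7, 7, 7, 7, 7, 7, 8, 7, 7, 7, 7, 8, 8, 8, 8, 8, 9, 8, 8, 8, 8]
t=15: [7, 7, 7, 7, 7, 7, 7, 7, 7, 7, 7, 7, 7, 7, 7, 8, 7, 7, 7, 7, 8, 8, 8, 8, 8]
t=16: [7, 7, 7, 7, 7, 7, 7, 7, 7, 7, 7, 7, 7, 7, 7, 7, 7, 7, 7, 7, 8, 7, 7, 7, 7]
t=17: [7, 7, 7, 7, 7, 7, 7, 7, 7, 7, 7, 7, 7, 7, 7, 7, 7, 7, 7, 7, 7, 7, 7, 7, 7]
t=18: [7, 7, 7, 7, 7, 7, 7, 7, 7, 7, 7, 7, 7, 7, 7, 7, 7, 7, 7, 7, 7, 7, 7, 7, 7]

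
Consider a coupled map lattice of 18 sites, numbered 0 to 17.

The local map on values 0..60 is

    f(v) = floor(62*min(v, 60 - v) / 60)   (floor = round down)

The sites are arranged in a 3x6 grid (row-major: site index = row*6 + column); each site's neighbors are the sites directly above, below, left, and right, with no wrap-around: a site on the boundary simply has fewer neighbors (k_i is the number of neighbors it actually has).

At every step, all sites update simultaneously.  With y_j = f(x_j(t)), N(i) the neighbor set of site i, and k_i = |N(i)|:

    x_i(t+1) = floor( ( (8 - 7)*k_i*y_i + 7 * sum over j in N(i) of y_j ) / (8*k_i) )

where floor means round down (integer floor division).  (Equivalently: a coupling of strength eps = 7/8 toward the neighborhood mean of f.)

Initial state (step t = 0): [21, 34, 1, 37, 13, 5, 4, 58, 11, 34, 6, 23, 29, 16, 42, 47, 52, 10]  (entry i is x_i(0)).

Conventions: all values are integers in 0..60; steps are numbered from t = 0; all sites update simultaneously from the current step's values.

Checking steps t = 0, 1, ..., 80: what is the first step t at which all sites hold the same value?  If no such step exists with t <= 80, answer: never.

Answer: 11
Key observation: Synchronization is absorbing here: once all sites are equal they stay equal, and step 11 is the first all-equal step.

Derivation:
t=0: [21, 34, 1, 37, 13, 5, 4, 58, 11, 34, 6, 23, 29, 16, 42, 47, 52, 10]  (not all equal)
t=1: [15, 10, 17, 14, 11, 16, 15, 12, 11, 14, 16, 9, 12, 16, 13, 16, 9, 14]  (not all equal)
t=2: [12, 14, 12, 14, 14, 10, 13, 12, 13, 14, 11, 14, 15, 12, 14, 12, 14, 9]  (not all equal)
t=3: [13, 12, 13, 13, 11, 13, 13, 12, 13, 12, 13, 10, 12, 13, 12, 13, 11, 13]  (not all equal)
t=4: [12, 12, 12, 12, 12, 10, 12, 12, 12, 12, 11, 12, 12, 12, 12, 11, 12, 10]  (not all equal)
t=5: [12, 12, 12, 12, 11, 11, 12, 12, 12, 11, 11, 10, 12, 12, 11, 11, 10, 11]  (not all equal)
t=6: [12, 12, 12, 11, 11, 10, 12, 12, 11, 11, 10, 10, 12, 11, 11, 10, 10, 10]  (not all equal)
t=7: [12, 12, 11, 11, 10, 10, 12, 11, 11, 10, 10, 10, 11, 11, 10, 10, 10, 10]  (not all equal)
t=8: [12, 11, 11, 10, 10, 10, 11, 11, 10, 10, 10, 10, 11, 10, 10, 10, 10, 10]  (not all equal)
t=9: [11, 11, 10, 10, 10, 10, 11, 10, 10, 10, 10, 10, 10, 10, 10, 10, 10, 10]  (not all equal)
t=10: [11, 10, 10, 10, 10, 10, 10, 10, 10, 10, 10, 10, 10, 10, 10, 10, 10, 10]  (not all equal)
t=11: [10, 10, 10, 10, 10, 10, 10, 10, 10, 10, 10, 10, 10, 10, 10, 10, 10, 10]  (all equal)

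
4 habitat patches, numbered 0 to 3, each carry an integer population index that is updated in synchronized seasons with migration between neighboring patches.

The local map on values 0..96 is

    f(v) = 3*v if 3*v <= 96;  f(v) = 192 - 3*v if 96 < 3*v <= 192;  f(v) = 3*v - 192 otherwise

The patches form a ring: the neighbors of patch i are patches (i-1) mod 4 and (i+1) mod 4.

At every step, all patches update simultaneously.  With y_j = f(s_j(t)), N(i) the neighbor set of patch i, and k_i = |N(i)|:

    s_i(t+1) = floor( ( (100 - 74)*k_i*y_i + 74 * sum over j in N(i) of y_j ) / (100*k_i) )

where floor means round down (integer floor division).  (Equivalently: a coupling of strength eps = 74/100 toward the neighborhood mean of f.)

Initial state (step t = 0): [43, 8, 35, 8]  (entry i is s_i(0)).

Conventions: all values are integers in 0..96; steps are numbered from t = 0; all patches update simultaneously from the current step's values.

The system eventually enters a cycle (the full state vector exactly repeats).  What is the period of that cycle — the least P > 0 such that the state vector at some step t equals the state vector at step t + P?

Answer: 22
Key observation: The state at step 50, [52, 37, 52, 37], reappears at step 72 — and no state repeats earlier — so the cycle the system enters has period 22.

Derivation:
t=0: [43, 8, 35, 8]
t=1: [34, 61, 40, 61]
t=2: [30, 62, 25, 62]
t=3: [27, 62, 23, 62]
t=4: [25, 57, 22, 57]
t=5: [35, 57, 32, 57]
t=6: [38, 73, 40, 73]
t=7: [40, 62, 38, 62]
t=8: [23, 57, 24, 57]
t=9: [33, 57, 34, 57]
t=10: [39, 73, 38, 73]
t=11: [39, 63, 40, 63]
t=12: [21, 55, 20, 55]
t=13: [36, 52, 35, 52]
t=14: [48, 72, 49, 72]
t=15: [30, 40, 29, 40]
t=16: [76, 84, 75, 84]
t=17: [53, 41, 52, 41]
t=18: [59, 43, 60, 43]
t=19: [50, 26, 49, 26]
t=20: [68, 52, 69, 52]
t=21: [29, 19, 30, 19]
t=22: [64, 80, 65, 80]
t=23: [35, 13, 36, 13]
t=24: [51, 73, 50, 73]
t=25: [30, 36, 30, 36]
t=26: [85, 88, 85, 88]
t=27: [69, 65, 69, 65]
t=28: [6, 11, 6, 11]
t=29: [29, 21, 29, 21]
t=30: [69, 80, 69, 80]
t=31: [39, 23, 39, 23]
t=32: [70, 73, 70, 73]
t=33: [24, 20, 24, 20]
t=34: [63, 68, 63, 68]
t=35: [9, 5, 9, 5]
t=36: [18, 23, 18, 23]
t=37: [65, 57, 65, 57]
t=38: [16, 7, 16, 7]
t=39: [28, 40, 28, 40]
t=40: [75, 80, 75, 80]
t=41: [44, 36, 44, 36]
t=42: [77, 66, 77, 66]
t=43: [14, 30, 14, 30]
t=44: [77, 54, 77, 54]
t=45: [32, 36, 32, 36]
t=46: [87, 92, 87, 92]
t=47: [80, 72, 80, 72]
t=48: [30, 41, 30, 41]
t=49: [74, 84, 74, 84]
t=50: [52, 37, 52, 37]
t=51: [69, 47, 69, 47]
t=52: [41, 24, 41, 24]
t=53: [71, 69, 71, 69]
t=54: [16, 19, 16, 19]
t=55: [54, 50, 54, 50]
t=56: [38, 33, 38, 33]
t=57: [89, 81, 89, 81]
t=58: [57, 68, 57, 68]
t=59: [14, 18, 14, 18]
t=60: [50, 45, 50, 45]
t=61: [53, 45, 53, 45]
t=62: [50, 39, 50, 39]
t=63: [66, 50, 66, 50]
t=64: [32, 15, 32, 15]
t=65: [58, 82, 58, 82]
t=66: [44, 27, 44, 27]
t=67: [75, 65, 75, 65]
t=68: [10, 25, 10, 25]
t=69: [63, 41, 63, 41]
t=70: [51, 20, 51, 20]
t=71: [54, 44, 54, 44]
t=72: [52, 37, 52, 37]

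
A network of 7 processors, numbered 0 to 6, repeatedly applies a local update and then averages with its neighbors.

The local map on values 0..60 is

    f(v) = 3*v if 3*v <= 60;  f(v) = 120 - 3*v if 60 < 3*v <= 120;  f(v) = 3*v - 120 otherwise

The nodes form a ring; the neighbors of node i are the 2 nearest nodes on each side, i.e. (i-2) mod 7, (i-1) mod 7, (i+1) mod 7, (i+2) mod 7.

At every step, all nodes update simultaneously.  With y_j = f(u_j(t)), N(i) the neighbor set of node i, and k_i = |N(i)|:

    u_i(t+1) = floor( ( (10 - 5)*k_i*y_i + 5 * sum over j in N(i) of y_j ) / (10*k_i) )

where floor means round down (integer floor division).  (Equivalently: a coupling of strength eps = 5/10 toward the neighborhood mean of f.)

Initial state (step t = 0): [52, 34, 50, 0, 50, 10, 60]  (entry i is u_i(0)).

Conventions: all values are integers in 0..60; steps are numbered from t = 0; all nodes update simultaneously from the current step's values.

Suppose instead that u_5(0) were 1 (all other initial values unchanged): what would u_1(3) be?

Simulating step by step:
t=0: [52, 34, 50, 0, 50, 1, 60]
t=1: [31, 24, 25, 10, 26, 17, 40]
t=2: [31, 36, 40, 38, 36, 37, 21]
t=3: [23, 17, 7, 7, 15, 17, 36]

Answer: u_1(3) = 17
Key observation: This trace re-runs the system from the modified initial state.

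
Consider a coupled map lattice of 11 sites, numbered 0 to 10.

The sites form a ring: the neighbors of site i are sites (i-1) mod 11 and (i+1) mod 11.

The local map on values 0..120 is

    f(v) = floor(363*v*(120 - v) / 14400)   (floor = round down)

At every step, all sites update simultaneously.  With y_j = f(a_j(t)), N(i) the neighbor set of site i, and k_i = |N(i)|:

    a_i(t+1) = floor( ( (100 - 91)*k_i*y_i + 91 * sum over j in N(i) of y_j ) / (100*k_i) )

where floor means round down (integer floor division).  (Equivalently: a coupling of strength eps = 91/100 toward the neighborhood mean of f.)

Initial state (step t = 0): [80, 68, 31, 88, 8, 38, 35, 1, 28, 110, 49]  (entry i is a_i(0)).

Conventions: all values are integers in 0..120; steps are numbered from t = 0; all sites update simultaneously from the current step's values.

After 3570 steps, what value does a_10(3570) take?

Simulating step by step:
t=0: [80, 68, 31, 88, 8, 38, 35, 1, 28, 110, 49]
t=1: [87, 75, 78, 47, 69, 50, 43, 62, 18, 71, 56]
t=2: [86, 77, 85, 85, 87, 85, 88, 66, 84, 69, 80]
t=3: [80, 74, 78, 73, 73, 71, 80, 74, 87, 78, 80]
t=4: [82, 81, 85, 84, 86, 83, 85, 76, 82, 76, 80]
t=5: [79, 76, 77, 73, 76, 73, 79, 76, 83, 79, 80]
t=6: [81, 82, 84, 83, 85, 82, 84, 79, 82, 78, 80]
t=7: [79, 77, 77, 75, 77, 75, 79, 77, 81, 79, 80]
t=8: [81, 82, 83, 83, 84, 82, 83, 80, 81, 79, 80]
t=9: [79, 78, 77, 76, 77, 76, 78, 78, 80, 79, 80]
t=10: [81, 82, 83, 83, 83, 82, 82, 81, 81, 80, 80]
t=11: [79, 78, 77, 77, 77, 77, 78, 78, 79, 79, 79]
t=12: [81, 82, 82, 83, 83, 82, 82, 81, 81, 81, 81]
t=13: [78, 78, 77, 77, 77, 77, 78, 78, 79, 79, 79]
t=14: [81, 82, 82, 83, 83, 82, 82, 81, 81, 81, 81]

Answer: a_10(3570) = 81
Key observation: The state at step 12, [81, 82, 82, 83, 83, 82, 82, 81, 81, 81, 81], reappears at step 14: the system is in a cycle of period 2 from step 12 on.  Therefore the state at step 3570 equals the state at step 12 + ((3570 - 12) mod 2) = 12, which is [81, 82, 82, 83, 83, 82, 82, 81, 81, 81, 81].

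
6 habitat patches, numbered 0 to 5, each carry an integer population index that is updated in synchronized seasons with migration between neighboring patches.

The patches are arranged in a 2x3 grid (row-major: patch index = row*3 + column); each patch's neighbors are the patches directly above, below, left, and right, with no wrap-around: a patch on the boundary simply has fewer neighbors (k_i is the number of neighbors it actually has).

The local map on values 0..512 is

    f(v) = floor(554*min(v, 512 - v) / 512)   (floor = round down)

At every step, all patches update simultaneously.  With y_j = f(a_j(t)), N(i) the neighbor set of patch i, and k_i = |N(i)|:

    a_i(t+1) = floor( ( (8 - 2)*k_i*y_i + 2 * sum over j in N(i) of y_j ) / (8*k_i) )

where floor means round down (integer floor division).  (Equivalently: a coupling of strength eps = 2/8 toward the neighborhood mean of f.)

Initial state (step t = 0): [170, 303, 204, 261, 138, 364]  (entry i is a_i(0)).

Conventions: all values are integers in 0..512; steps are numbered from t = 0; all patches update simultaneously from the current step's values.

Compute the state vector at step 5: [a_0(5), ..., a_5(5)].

Simulating step by step:
t=0: [170, 303, 204, 261, 138, 364]
t=1: [199, 215, 213, 244, 166, 166]
t=2: [223, 226, 223, 247, 190, 185]
t=3: [244, 240, 236, 256, 213, 205]
t=4: [265, 256, 251, 269, 235, 226]
t=5: [267, 273, 268, 261, 255, 248]

Answer: [267, 273, 268, 261, 255, 248]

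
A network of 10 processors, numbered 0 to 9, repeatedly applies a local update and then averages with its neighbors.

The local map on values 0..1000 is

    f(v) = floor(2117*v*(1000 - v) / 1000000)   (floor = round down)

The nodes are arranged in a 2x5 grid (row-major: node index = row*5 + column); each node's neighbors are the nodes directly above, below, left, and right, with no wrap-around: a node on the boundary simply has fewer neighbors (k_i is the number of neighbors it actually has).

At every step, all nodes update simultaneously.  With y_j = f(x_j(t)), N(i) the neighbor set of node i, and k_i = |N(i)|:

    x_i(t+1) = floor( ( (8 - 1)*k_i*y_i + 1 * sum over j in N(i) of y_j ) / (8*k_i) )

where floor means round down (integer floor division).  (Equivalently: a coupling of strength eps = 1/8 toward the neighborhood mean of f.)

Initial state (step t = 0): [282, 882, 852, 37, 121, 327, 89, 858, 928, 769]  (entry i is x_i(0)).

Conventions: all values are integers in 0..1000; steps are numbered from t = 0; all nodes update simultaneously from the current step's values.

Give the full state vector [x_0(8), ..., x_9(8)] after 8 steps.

Simulating step by step:
t=0: [282, 882, 852, 37, 121, 327, 89, 858, 928, 769]
t=1: [417, 228, 255, 91, 225, 444, 188, 248, 152, 351]
t=2: [505, 377, 390, 196, 363, 509, 336, 386, 281, 461]
t=3: [527, 497, 495, 350, 481, 525, 476, 496, 430, 517]
t=4: [527, 528, 527, 486, 525, 527, 528, 528, 517, 527]
t=5: [527, 527, 527, 527, 527, 527, 527, 527, 527, 527]
t=6: [527, 527, 527, 527, 527, 527, 527, 527, 527, 527]
t=7: [527, 527, 527, 527, 527, 527, 527, 527, 527, 527]
t=8: [527, 527, 527, 527, 527, 527, 527, 527, 527, 527]

Answer: [527, 527, 527, 527, 527, 527, 527, 527, 527, 527]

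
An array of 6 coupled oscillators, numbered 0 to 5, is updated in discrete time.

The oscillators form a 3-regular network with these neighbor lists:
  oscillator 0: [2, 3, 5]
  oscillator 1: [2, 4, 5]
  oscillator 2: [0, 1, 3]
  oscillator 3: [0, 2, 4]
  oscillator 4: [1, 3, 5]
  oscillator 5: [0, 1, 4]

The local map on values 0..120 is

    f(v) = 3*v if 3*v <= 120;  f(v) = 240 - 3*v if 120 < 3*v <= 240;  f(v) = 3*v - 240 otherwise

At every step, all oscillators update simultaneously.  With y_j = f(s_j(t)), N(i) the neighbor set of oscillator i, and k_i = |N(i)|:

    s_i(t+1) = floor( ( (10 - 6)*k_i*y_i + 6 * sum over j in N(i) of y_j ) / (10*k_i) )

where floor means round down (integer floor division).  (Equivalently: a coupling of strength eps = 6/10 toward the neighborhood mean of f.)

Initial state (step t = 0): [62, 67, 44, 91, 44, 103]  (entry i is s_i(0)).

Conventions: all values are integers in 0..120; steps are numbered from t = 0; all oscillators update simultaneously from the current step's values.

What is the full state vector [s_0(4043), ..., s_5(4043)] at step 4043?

Simulating step by step:
t=0: [62, 67, 44, 91, 44, 103]
t=1: [63, 72, 68, 67, 71, 67]
t=2: [43, 30, 37, 38, 31, 36]
t=3: [111, 98, 107, 108, 99, 102]
t=4: [83, 62, 78, 79, 63, 67]
t=5: [13, 40, 15, 14, 39, 38]
t=6: [55, 103, 58, 57, 102, 100]
t=7: [69, 66, 69, 69, 66, 66]
t=8: [34, 40, 34, 34, 40, 40]
t=9: [105, 116, 105, 105, 116, 116]
t=10: [81, 101, 81, 81, 101, 101]
t=11: [15, 51, 15, 15, 51, 51]
t=12: [53, 78, 53, 53, 78, 78]
t=13: [66, 21, 66, 66, 21, 21]
t=14: [46, 58, 46, 46, 58, 58]
t=15: [94, 73, 94, 94, 73, 73]
t=16: [37, 25, 37, 37, 25, 25]
t=17: [103, 82, 103, 103, 82, 82]
t=18: [56, 18, 56, 56, 18, 18]
t=19: [68, 57, 68, 68, 57, 57]
t=20: [42, 62, 42, 42, 62, 62]
t=21: [102, 66, 102, 102, 66, 66]
t=22: [61, 46, 61, 61, 46, 46]
t=23: [66, 93, 66, 66, 93, 93]
t=24: [41, 39, 41, 41, 39, 39]
t=25: [117, 117, 117, 117, 117, 117]
t=26: [111, 111, 111, 111, 111, 111]
t=27: [93, 93, 93, 93, 93, 93]
t=28: [39, 39, 39, 39, 39, 39]
t=29: [117, 117, 117, 117, 117, 117]

Answer: [93, 93, 93, 93, 93, 93]
Key observation: The state at step 25, [117, 117, 117, 117, 117, 117], reappears at step 29: the system is in a cycle of period 4 from step 25 on.  Therefore the state at step 4043 equals the state at step 25 + ((4043 - 25) mod 4) = 27, which is [93, 93, 93, 93, 93, 93].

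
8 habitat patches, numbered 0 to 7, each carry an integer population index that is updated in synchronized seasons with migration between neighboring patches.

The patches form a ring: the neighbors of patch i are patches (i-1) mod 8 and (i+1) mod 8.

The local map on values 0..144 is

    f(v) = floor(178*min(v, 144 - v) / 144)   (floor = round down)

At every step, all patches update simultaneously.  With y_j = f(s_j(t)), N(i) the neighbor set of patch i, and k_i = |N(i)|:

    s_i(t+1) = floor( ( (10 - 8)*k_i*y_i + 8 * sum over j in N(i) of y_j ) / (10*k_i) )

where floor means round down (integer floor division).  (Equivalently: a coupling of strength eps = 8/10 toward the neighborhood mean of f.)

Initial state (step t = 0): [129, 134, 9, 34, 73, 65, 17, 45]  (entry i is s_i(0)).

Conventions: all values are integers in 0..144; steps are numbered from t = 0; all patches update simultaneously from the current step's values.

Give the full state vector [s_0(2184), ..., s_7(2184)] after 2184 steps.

Simulating step by step:
t=0: [129, 134, 9, 34, 73, 65, 17, 45]
t=1: [30, 14, 23, 47, 66, 59, 58, 26]
t=2: [27, 29, 35, 55, 68, 75, 55, 49]
t=3: [44, 37, 49, 64, 77, 77, 71, 52]
t=4: [54, 54, 61, 72, 80, 84, 75, 69]
t=5: [73, 69, 77, 79, 81, 80, 80, 77]
t=6: [84, 84, 82, 79, 79, 78, 80, 82]
t=7: [74, 74, 76, 78, 80, 79, 78, 76]
t=8: [85, 85, 83, 81, 80, 80, 81, 83]
t=9: [73, 73, 74, 77, 78, 78, 77, 74]
t=10: [86, 86, 84, 83, 81, 81, 83, 84]
t=11: [72, 72, 73, 75, 76, 76, 75, 73]
t=12: [88, 88, 87, 85, 84, 84, 85, 87]
t=13: [69, 69, 70, 72, 73, 73, 72, 70]
t=14: [85, 85, 86, 87, 87, 87, 87, 86]
t=15: [71, 71, 71, 70, 70, 70, 70, 71]
t=16: [87, 87, 86, 86, 86, 86, 86, 86]
t=17: [70, 70, 70, 71, 71, 71, 71, 70]
t=18: [86, 86, 86, 86, 87, 87, 86, 86]
t=19: [71, 71, 71, 70, 70, 70, 70, 71]

Answer: [87, 87, 86, 86, 86, 86, 86, 86]
Key observation: The state at step 15, [71, 71, 71, 70, 70, 70, 70, 71], reappears at step 19: the system is in a cycle of period 4 from step 15 on.  Therefore the state at step 2184 equals the state at step 15 + ((2184 - 15) mod 4) = 16, which is [87, 87, 86, 86, 86, 86, 86, 86].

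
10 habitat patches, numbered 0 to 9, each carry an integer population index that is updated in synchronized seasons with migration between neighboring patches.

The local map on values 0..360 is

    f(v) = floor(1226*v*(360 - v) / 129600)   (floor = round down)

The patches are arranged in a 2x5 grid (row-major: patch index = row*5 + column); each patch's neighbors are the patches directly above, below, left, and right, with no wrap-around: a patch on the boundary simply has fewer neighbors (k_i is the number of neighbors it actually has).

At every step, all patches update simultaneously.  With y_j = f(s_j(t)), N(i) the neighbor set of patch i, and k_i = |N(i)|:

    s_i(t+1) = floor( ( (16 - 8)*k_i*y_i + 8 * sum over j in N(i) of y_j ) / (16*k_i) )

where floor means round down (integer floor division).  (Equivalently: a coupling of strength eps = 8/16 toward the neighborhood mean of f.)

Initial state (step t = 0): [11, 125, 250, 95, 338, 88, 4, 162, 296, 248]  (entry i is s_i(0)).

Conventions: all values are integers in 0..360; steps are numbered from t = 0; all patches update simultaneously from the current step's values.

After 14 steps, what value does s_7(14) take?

Simulating step by step:
t=0: [11, 125, 250, 95, 338, 88, 4, 162, 296, 248]
t=1: [143, 190, 266, 203, 160, 125, 140, 226, 223, 193]
t=2: [292, 289, 266, 288, 302, 284, 290, 279, 293, 299]
t=3: [193, 199, 218, 195, 174, 196, 197, 208, 189, 173]
t=4: [303, 301, 297, 302, 305, 303, 302, 299, 304, 305]
t=5: [164, 167, 172, 165, 159, 163, 166, 169, 163, 158]
t=6: [303, 304, 304, 303, 302, 303, 304, 304, 303, 301]
t=7: [162, 161, 161, 163, 165, 162, 161, 161, 163, 165]
t=8: [303, 303, 303, 303, 303, 303, 303, 303, 303, 303]
t=9: [163, 163, 163, 163, 163, 163, 163, 163, 163, 163]
t=10: [303, 303, 303, 303, 303, 303, 303, 303, 303, 303]
t=11: [163, 163, 163, 163, 163, 163, 163, 163, 163, 163]
t=12: [303, 303, 303, 303, 303, 303, 303, 303, 303, 303]
t=13: [163, 163, 163, 163, 163, 163, 163, 163, 163, 163]
t=14: [303, 303, 303, 303, 303, 303, 303, 303, 303, 303]

Answer: s_7(14) = 303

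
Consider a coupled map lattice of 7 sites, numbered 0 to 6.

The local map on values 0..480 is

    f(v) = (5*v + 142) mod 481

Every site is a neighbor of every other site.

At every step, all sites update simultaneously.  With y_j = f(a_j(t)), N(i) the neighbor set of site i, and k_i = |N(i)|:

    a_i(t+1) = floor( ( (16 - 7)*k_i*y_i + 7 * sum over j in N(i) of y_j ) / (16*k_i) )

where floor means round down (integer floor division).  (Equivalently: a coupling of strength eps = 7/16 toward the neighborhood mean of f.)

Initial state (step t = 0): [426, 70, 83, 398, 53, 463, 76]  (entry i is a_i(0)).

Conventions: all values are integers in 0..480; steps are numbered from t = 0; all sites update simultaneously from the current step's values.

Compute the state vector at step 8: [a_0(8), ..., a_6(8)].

Simulating step by step:
t=0: [426, 70, 83, 398, 53, 463, 76]
t=1: [253, 88, 120, 185, 282, 108, 103]
t=2: [319, 151, 229, 153, 155, 200, 188]
t=3: [304, 363, 319, 368, 373, 248, 218]
t=4: [207, 116, 244, 128, 141, 306, 232]
t=5: [257, 270, 348, 299, 331, 264, 319]
t=6: [359, 156, 347, 227, 305, 141, 276]
t=7: [142, 352, 348, 290, 246, 315, 175]
t=8: [338, 382, 372, 230, 358, 291, 184]

Answer: [338, 382, 372, 230, 358, 291, 184]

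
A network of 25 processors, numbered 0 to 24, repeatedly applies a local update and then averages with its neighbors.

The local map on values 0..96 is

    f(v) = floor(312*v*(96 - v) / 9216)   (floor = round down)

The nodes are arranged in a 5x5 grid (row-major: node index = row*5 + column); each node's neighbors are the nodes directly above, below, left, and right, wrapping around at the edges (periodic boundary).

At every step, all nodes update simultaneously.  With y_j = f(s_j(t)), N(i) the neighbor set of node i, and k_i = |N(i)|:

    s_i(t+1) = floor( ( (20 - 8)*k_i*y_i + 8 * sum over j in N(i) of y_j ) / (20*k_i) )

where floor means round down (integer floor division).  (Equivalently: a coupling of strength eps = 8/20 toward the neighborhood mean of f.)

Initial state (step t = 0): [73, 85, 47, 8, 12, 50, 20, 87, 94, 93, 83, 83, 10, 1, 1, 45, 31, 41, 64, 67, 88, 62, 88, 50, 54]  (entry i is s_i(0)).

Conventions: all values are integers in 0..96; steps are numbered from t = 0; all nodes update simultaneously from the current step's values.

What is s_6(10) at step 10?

Simulating step by step:
t=0: [73, 85, 47, 8, 12, 50, 20, 87, 94, 93, 83, 83, 10, 1, 1, 45, 31, 41, 64, 67, 88, 62, 88, 50, 54]
t=1: [50, 44, 56, 33, 36, 61, 47, 31, 9, 17, 40, 40, 31, 12, 13, 65, 66, 64, 63, 61, 41, 57, 43, 65, 65]
t=2: [76, 76, 74, 66, 69, 70, 75, 65, 37, 47, 70, 73, 65, 40, 44, 69, 68, 69, 66, 67, 74, 74, 74, 69, 69]
t=3: [53, 52, 57, 65, 63, 60, 55, 65, 72, 73, 62, 58, 67, 73, 74, 62, 62, 63, 66, 66, 56, 55, 56, 63, 62]
t=4: [75, 76, 73, 68, 69, 71, 74, 68, 59, 59, 69, 72, 65, 58, 58, 71, 71, 69, 66, 66, 74, 75, 74, 70, 70]
t=5: [54, 52, 57, 63, 62, 60, 56, 63, 71, 70, 63, 59, 66, 72, 72, 60, 59, 62, 66, 66, 55, 53, 56, 61, 61]
t=6: [75, 76, 74, 69, 70, 72, 74, 69, 61, 62, 69, 72, 67, 60, 60, 72, 73, 70, 67, 67, 75, 76, 74, 71, 71]
t=7: [54, 52, 56, 62, 61, 59, 56, 62, 70, 69, 62, 58, 64, 71, 71, 58, 56, 60, 64, 64, 54, 52, 55, 60, 59]
t=8: [75, 76, 74, 70, 71, 72, 74, 70, 63, 64, 70, 73, 69, 61, 62, 73, 74, 72, 68, 69, 75, 76, 75, 72, 72]
t=9: [54, 52, 55, 60, 60, 58, 55, 60, 68, 67, 60, 57, 62, 70, 69, 56, 55, 58, 63, 62, 53, 51, 54, 58, 58]
t=10: [75, 76, 75, 72, 72, 73, 75, 72, 65, 66, 72, 74, 70, 63, 64, 74, 75, 73, 70, 70, 76, 76, 75, 73, 73]

Answer: s_6(10) = 75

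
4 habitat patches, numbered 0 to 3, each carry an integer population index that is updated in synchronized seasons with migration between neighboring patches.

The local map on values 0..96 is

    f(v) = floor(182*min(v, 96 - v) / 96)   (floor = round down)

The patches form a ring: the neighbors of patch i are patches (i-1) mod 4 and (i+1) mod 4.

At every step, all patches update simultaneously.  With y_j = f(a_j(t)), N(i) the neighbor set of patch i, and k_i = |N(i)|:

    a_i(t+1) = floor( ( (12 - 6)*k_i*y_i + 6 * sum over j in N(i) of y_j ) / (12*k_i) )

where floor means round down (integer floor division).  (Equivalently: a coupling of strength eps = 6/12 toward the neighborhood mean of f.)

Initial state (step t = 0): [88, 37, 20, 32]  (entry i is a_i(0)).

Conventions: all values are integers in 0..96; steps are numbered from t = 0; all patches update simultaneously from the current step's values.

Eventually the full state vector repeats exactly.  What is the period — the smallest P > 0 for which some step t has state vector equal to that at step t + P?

Answer: 19
Key observation: The state at step 9, [58, 54, 54, 58], reappears at step 28 — and no state repeats earlier — so the cycle the system enters has period 19.

Derivation:
t=0: [88, 37, 20, 32]
t=1: [40, 48, 51, 43]
t=2: [80, 85, 85, 80]
t=3: [27, 22, 22, 27]
t=4: [48, 43, 43, 48]
t=5: [88, 83, 83, 88]
t=6: [17, 21, 21, 17]
t=7: [33, 37, 37, 33]
t=8: [64, 68, 68, 64]
t=9: [58, 54, 54, 58]
t=10: [73, 77, 77, 73]
t=11: [41, 37, 37, 41]
t=12: [75, 71, 71, 75]
t=13: [41, 45, 45, 41]
t=14: [79, 83, 83, 79]
t=15: [30, 26, 26, 30]
t=16: [54, 50, 50, 54]
t=17: [81, 85, 85, 81]
t=18: [26, 22, 22, 26]
t=19: [47, 43, 43, 47]
t=20: [87, 83, 83, 87]
t=21: [18, 22, 22, 18]
t=22: [35, 39, 39, 35]
t=23: [67, 71, 71, 67]
t=24: [52, 48, 48, 52]
t=25: [85, 89, 89, 85]
t=26: [18, 14, 14, 18]
t=27: [32, 28, 28, 32]
t=28: [58, 54, 54, 58]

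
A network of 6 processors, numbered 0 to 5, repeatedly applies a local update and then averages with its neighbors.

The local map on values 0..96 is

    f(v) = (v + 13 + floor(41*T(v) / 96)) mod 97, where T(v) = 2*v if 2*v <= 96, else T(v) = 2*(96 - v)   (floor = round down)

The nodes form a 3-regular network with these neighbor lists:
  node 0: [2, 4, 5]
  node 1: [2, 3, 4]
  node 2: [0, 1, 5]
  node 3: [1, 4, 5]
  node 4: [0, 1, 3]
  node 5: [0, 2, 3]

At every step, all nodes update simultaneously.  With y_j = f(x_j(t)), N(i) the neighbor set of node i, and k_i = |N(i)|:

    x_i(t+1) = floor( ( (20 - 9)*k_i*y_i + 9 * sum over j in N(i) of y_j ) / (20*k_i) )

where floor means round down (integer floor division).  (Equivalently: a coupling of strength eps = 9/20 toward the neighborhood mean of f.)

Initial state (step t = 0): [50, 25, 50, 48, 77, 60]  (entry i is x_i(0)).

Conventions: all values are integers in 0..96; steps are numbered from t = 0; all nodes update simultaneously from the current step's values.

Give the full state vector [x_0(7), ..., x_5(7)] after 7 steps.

Answer: [8, 7, 7, 8, 8, 8]

Derivation:
t=0: [50, 25, 50, 48, 77, 60]
t=1: [5, 35, 13, 13, 15, 5]
t=2: [26, 59, 38, 41, 42, 26]
t=3: [68, 42, 64, 72, 72, 68]
t=4: [7, 52, 19, 20, 20, 7]
t=5: [32, 24, 34, 39, 39, 32]
t=6: [74, 68, 71, 78, 78, 74]
t=7: [8, 7, 7, 8, 8, 8]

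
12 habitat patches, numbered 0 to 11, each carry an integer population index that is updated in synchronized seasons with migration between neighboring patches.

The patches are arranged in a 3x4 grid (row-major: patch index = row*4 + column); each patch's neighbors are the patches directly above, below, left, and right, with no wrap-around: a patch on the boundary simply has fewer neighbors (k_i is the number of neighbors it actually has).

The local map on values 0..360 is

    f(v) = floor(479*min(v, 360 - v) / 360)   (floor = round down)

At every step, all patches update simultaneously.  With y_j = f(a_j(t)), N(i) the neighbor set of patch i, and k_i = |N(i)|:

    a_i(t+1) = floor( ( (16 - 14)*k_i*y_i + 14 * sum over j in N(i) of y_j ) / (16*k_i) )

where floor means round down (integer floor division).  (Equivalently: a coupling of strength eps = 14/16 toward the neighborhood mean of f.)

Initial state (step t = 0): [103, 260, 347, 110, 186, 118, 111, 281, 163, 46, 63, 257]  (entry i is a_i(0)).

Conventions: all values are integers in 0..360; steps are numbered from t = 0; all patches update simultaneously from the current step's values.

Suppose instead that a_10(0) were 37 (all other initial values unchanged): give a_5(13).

Simulating step by step:
t=0: [103, 260, 347, 110, 186, 118, 111, 281, 163, 46, 37, 257]
t=1: [176, 107, 126, 71, 177, 144, 90, 138, 154, 130, 106, 84]
t=2: [194, 190, 124, 164, 212, 170, 164, 117, 203, 177, 134, 155]
t=3: [212, 206, 213, 166, 215, 219, 185, 206, 214, 207, 214, 171]
t=4: [197, 194, 215, 202, 192, 205, 199, 223, 197, 193, 217, 202]
t=5: [220, 206, 211, 189, 213, 218, 195, 207, 221, 206, 212, 189]
t=6: [197, 192, 214, 203, 187, 203, 199, 221, 197, 191, 214, 202]
t=7: [225, 208, 212, 191, 215, 220, 197, 207, 225, 208, 213, 191]
t=8: [194, 188, 211, 202, 182, 200, 197, 219, 194, 188, 211, 202]
t=9: [230, 212, 215, 194, 219, 225, 200, 208, 230, 212, 215, 194]
t=10: [189, 182, 207, 199, 175, 195, 193, 215, 189, 182, 207, 199]
t=11: [233, 218, 221, 199, 225, 229, 206, 213, 233, 218, 221, 199]
t=12: [181, 176, 199, 192, 171, 187, 186, 208, 181, 176, 199, 192]
t=13: [231, 228, 227, 209, 234, 231, 217, 222, 231, 228, 227, 209]

Answer: a_5(13) = 231
Key observation: This trace re-runs the system from the modified initial state.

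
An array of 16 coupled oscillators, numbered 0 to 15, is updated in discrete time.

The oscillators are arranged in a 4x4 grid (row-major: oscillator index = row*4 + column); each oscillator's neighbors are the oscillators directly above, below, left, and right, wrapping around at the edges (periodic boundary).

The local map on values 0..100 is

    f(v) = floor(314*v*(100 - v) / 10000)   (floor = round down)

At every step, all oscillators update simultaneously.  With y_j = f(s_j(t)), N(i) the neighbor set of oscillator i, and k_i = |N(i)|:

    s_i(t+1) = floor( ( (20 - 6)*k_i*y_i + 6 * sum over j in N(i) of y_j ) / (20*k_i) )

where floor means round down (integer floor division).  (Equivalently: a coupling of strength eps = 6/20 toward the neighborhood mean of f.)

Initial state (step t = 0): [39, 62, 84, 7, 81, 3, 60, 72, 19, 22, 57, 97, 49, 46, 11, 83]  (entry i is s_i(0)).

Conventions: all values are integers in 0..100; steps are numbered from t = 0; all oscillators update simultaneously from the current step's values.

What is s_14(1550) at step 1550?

Answer: s_14(1550) = 76
Key observation: The state at step 18, [76, 76, 76, 76, 76, 76, 76, 76, 76, 76, 76, 76, 76, 76, 76, 76], reappears at step 20: the system is in a cycle of period 2 from step 18 on.  Therefore the state at step 1550 equals the state at step 18 + ((1550 - 18) mod 2) = 18, which is [76, 76, 76, 76, 76, 76, 76, 76, 76, 76, 76, 76, 76, 76, 76, 76].

Derivation:
t=0: [39, 62, 84, 7, 81, 3, 60, 72, 19, 22, 57, 97, 49, 46, 11, 83]
t=1: [68, 66, 44, 30, 48, 24, 66, 55, 47, 52, 65, 23, 72, 71, 38, 41]
t=2: [68, 68, 74, 67, 75, 62, 70, 74, 75, 74, 70, 61, 65, 66, 72, 71]
t=3: [67, 67, 61, 67, 60, 69, 64, 61, 60, 61, 65, 70, 69, 68, 63, 65]
t=4: [69, 69, 73, 69, 73, 68, 71, 72, 73, 72, 71, 67, 68, 68, 72, 70]
t=5: [66, 66, 62, 66, 62, 66, 64, 63, 62, 63, 64, 67, 67, 67, 63, 65]
t=6: [70, 70, 72, 70, 72, 70, 72, 72, 72, 72, 71, 69, 69, 69, 72, 70]
t=7: [65, 65, 63, 64, 63, 64, 63, 63, 63, 63, 64, 66, 66, 66, 63, 65]
t=8: [71, 71, 72, 72, 72, 72, 72, 72, 72, 72, 72, 70, 70, 70, 72, 71]
t=9: [63, 63, 63, 63, 63, 63, 63, 63, 63, 63, 63, 64, 64, 64, 63, 64]
t=10: [72, 72, 73, 72, 73, 73, 73, 72, 72, 72, 72, 72, 72, 72, 72, 72]
t=11: [62, 62, 61, 62, 61, 61, 61, 62, 62, 62, 62, 63, 63, 63, 62, 63]
t=12: [73, 73, 73, 73, 73, 73, 73, 73, 73, 73, 73, 73, 73, 73, 73, 73]
t=13: [61, 61, 61, 61, 61, 61, 61, 61, 61, 61, 61, 61, 61, 61, 61, 61]
t=14: [74, 74, 74, 74, 74, 74, 74, 74, 74, 74, 74, 74, 74, 74, 74, 74]
t=15: [60, 60, 60, 60, 60, 60, 60, 60, 60, 60, 60, 60, 60, 60, 60, 60]
t=16: [75, 75, 75, 75, 75, 75, 75, 75, 75, 75, 75, 75, 75, 75, 75, 75]
t=17: [58, 58, 58, 58, 58, 58, 58, 58, 58, 58, 58, 58, 58, 58, 58, 58]
t=18: [76, 76, 76, 76, 76, 76, 76, 76, 76, 76, 76, 76, 76, 76, 76, 76]
t=19: [57, 57, 57, 57, 57, 57, 57, 57, 57, 57, 57, 57, 57, 57, 57, 57]
t=20: [76, 76, 76, 76, 76, 76, 76, 76, 76, 76, 76, 76, 76, 76, 76, 76]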